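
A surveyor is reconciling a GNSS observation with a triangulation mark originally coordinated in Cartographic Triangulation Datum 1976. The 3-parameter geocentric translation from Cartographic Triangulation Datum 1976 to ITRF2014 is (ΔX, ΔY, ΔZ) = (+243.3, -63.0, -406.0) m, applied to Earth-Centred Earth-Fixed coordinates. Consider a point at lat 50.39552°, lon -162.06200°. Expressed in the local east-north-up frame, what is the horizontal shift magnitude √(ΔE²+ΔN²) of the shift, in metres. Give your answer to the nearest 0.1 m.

The local east axis at (φ, λ) is (−sin λ, cos λ, 0), so ΔE = −sin(-162.06200°)·243.3 + cos(-162.06200°)·(-63.0) = 134.87 m.
The local north axis is (−sin φ cos λ, −sin φ sin λ, cos φ), giving ΔN = 178.342 − 14.949 − 258.819 = -95.43 m.
Horizontal magnitude = √(ΔE² + ΔN²) = √(134.87² + (-95.43)²) = 165.22 m.

165.2 m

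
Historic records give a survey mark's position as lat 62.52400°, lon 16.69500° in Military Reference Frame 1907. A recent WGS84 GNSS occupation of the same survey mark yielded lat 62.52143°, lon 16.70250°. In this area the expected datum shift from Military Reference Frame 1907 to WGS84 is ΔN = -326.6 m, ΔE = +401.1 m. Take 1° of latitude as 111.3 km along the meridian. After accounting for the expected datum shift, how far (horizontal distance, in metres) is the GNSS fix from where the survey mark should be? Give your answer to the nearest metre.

44 m

Observed coordinate differences: Δφ = -0.00257°, Δλ = +0.00750°.
Converting to metres (1° lat = 111300 m, cos φ = 0.461377): observed ΔN = -286.0 m, observed ΔE = 385.1 m.
Subtracting the expected shift leaves a residual of -286.0 − (-326.6) = 40.6 m north and 385.1 − (401.1) = -16.0 m east.
Residual distance = √(40.6² + (-16.0)²) = 43.6 m.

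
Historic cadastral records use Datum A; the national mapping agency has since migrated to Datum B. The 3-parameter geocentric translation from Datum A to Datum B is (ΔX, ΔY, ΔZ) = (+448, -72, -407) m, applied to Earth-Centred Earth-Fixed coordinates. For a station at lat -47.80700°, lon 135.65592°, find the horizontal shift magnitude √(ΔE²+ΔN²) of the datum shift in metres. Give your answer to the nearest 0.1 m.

At φ = -47.80700°, λ = 135.65592°: sin φ = -0.740887, cos φ = 0.671630, sin λ = 0.698966, cos λ = -0.715155.
ΔE = −sin λ·ΔX + cos λ·ΔY = −(0.698966)·(448) + (-0.715155)·(-72) = -261.65 m.
ΔN = −sin φ cos λ·ΔX − sin φ sin λ·ΔY + cos φ·ΔZ = −(-0.740887)(-0.715155)(448) − (-0.740887)(0.698966)(-72) + (0.671630)(-407) = -548.01 m.
Horizontal magnitude = √(ΔE² + ΔN²) = √((-261.65)² + (-548.01)²) = 607.27 m.

607.3 m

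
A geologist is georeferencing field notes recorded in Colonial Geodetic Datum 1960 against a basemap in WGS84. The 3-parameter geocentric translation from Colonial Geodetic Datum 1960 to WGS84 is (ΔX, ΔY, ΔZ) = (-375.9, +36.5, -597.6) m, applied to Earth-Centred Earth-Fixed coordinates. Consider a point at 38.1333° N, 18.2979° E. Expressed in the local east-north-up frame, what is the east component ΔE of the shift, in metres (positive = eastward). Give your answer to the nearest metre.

At φ = 38.1333°, λ = 18.2979°: sin φ = 0.617493, cos φ = 0.786576, sin λ = 0.313958, cos λ = 0.949437.
ΔE = −sin λ·ΔX + cos λ·ΔY = −(0.313958)·(-375.9) + (0.949437)·(36.5) = 152.67 m.

ΔE = 153 m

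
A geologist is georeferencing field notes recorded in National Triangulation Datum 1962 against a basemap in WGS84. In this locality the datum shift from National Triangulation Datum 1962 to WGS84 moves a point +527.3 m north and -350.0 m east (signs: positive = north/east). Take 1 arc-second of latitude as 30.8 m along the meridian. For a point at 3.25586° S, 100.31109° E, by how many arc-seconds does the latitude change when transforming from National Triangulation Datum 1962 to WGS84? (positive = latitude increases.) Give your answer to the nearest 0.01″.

1″ of latitude = 30.80 m, so Δφ = 527.3 / 30.80 = 17.120″.

Δφ = 17.12″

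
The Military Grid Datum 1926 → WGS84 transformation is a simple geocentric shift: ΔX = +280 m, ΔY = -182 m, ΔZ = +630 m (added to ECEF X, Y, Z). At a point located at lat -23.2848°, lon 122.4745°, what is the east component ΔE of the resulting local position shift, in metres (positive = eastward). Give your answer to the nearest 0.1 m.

ΔE = -138.5 m

The local east axis at (φ, λ) is (−sin λ, cos λ, 0), so ΔE = −sin(122.4745°)·280 + cos(122.4745°)·(-182) = -138.50 m.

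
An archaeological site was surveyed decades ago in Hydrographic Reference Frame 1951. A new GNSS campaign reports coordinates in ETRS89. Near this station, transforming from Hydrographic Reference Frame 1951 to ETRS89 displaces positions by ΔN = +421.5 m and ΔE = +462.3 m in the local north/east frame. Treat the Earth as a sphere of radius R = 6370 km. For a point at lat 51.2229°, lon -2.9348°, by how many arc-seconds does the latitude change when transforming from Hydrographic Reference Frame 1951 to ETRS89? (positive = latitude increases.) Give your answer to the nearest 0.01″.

On a sphere of radius R, 1 rad of latitude = R, so Δφ = ΔN / R = 421.5 / 6370000 = 6.6170e-05 rad = 13.648″.

Δφ = 13.65″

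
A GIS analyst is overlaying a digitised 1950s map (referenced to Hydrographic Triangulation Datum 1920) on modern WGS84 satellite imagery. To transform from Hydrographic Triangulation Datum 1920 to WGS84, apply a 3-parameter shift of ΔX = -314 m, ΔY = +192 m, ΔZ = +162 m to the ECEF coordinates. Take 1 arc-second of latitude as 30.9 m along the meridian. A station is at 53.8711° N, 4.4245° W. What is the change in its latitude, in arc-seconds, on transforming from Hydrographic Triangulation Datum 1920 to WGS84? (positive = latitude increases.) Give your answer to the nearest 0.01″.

sin φ = 0.807693, cos φ = 0.589604, sin λ = -0.077145, cos λ = 0.997020.
North component: ΔN = −sin φ cos λ·ΔX − sin φ sin λ·ΔY + cos φ·ΔZ = −(0.807693)(0.997020)(-314) − (0.807693)(-0.077145)(192) + (0.589604)(162) = 360.34 m.
1° of latitude spans 3600 × 30.90 = 111240 m, so Δφ = 360.34 / 111240 × 3600 = 11.661″.

Δφ = 11.66″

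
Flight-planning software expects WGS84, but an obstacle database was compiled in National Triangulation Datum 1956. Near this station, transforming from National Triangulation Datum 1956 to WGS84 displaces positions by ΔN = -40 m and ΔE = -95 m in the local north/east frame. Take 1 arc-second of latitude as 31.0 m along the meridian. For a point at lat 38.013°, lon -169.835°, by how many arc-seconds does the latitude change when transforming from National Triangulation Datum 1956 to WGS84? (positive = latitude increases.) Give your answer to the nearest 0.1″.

Δφ = -1.3″

1″ of latitude = 31.00 m, so Δφ = -40.0 / 31.00 = -1.290″.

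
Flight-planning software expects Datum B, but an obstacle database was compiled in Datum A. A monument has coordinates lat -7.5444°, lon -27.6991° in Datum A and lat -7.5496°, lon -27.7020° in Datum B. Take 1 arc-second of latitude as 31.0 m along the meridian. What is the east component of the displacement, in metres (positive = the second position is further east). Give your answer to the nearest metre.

Δφ = -7.5496° − -7.5444° = -0.0052°; Δλ = -27.7020° − -27.6991° = -0.0029°.
1° of latitude = 3600 × 31.00 = 111600 m.
ΔN = Δφ × 111600 = -580.3 m; ΔE = Δλ × 111600 × cos(-7.5444°) = -0.0029 × 111600 × 0.991343 = -320.8 m.

ΔE = -321 m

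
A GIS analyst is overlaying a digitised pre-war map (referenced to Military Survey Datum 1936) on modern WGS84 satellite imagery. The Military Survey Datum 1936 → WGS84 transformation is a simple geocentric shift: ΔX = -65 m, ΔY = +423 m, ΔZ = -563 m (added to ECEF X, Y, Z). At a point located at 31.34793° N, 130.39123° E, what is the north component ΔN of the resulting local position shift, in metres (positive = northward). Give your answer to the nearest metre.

The local north axis is (−sin φ cos λ, −sin φ sin λ, cos φ), giving ΔN = -21.912 − 167.605 − 480.815 = -670.33 m.

ΔN = -670 m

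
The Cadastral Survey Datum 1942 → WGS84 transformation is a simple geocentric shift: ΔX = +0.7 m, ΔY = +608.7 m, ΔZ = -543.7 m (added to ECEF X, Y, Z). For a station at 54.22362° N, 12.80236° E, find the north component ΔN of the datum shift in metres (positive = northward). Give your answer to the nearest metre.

ΔN = -428 m

At φ = 54.22362°, λ = 12.80236°: sin φ = 0.811305, cos φ = 0.584623, sin λ = 0.221589, cos λ = 0.975140.
ΔN = −sin φ cos λ·ΔX − sin φ sin λ·ΔY + cos φ·ΔZ = −(0.811305)(0.975140)(0.7) − (0.811305)(0.221589)(608.7) + (0.584623)(-543.7) = -427.84 m.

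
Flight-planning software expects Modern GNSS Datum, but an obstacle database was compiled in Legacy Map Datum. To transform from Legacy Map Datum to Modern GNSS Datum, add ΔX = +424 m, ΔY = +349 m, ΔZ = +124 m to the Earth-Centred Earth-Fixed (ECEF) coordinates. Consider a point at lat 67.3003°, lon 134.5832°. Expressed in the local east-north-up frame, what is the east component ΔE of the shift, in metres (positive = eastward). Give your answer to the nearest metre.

ΔE = -547 m

At φ = 67.3003°, λ = 134.5832°: sin φ = 0.922540, cos φ = 0.385901, sin λ = 0.712232, cos λ = -0.701944.
ΔE = −sin λ·ΔX + cos λ·ΔY = −(0.712232)·(424) + (-0.701944)·(349) = -546.96 m.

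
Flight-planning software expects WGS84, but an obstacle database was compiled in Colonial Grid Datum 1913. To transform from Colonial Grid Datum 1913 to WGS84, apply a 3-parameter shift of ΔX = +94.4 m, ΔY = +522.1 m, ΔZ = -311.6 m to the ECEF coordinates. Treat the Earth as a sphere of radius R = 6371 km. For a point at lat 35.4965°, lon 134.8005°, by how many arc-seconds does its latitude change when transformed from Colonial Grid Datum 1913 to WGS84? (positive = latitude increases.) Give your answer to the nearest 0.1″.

sin φ = 0.580653, cos φ = 0.814151, sin λ = 0.709565, cos λ = -0.704640.
North component: ΔN = −sin φ cos λ·ΔX − sin φ sin λ·ΔY + cos φ·ΔZ = −(0.580653)(-0.704640)(94.4) − (0.580653)(0.709565)(522.1) + (0.814151)(-311.6) = -430.18 m.
1° of latitude spans πR/180 = 111195 m, so Δφ = -430.18 / 111195 × 3600 = -13.927″.

Δφ = -13.9″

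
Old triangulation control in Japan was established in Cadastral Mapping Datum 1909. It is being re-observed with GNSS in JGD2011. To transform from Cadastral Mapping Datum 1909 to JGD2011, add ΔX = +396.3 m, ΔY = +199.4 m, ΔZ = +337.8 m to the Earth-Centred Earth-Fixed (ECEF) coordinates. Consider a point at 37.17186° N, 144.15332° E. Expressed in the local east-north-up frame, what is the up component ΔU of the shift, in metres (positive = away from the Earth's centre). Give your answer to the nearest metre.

At φ = 37.17186°, λ = 144.15332°: sin φ = 0.604208, cos φ = 0.796827, sin λ = 0.585618, cos λ = -0.810587.
ΔU = cos φ cos λ·ΔX + cos φ sin λ·ΔY + sin φ·ΔZ = (0.796827)(-0.810587)(396.3) + (0.796827)(0.585618)(199.4) + (0.604208)(337.8) = 41.18 m.

ΔU = 41 m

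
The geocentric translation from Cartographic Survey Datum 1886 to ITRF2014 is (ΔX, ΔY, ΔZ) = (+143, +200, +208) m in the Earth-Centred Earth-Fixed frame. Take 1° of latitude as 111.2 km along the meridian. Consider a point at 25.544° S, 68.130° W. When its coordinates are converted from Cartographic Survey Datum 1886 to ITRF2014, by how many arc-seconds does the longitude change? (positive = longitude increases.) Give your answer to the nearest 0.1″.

Δλ = 7.4″

sin φ = -0.431204, cos φ = 0.902254, sin λ = -0.928031, cos λ = 0.372502.
East component: ΔE = −sin λ·ΔX + cos λ·ΔY = −(-0.928031)(143) + (0.372502)(200) = 207.21 m.
1° of latitude spans 111200 m; at latitude φ, 1° of longitude spans that × cos φ = 100330.7 m, so Δλ = 207.21 / 100330.7 × 3600 = 7.435″.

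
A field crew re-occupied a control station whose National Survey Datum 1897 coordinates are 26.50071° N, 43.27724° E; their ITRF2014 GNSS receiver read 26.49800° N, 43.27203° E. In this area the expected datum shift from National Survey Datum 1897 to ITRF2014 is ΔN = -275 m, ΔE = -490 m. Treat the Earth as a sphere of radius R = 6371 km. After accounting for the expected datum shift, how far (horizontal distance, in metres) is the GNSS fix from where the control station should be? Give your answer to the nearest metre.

39 m

Observed coordinate differences: Δφ = -0.00271°, Δλ = -0.00521°.
Converting to metres (1° lat = 111195 m, cos φ = 0.894929): observed ΔN = -301.3 m, observed ΔE = -518.5 m.
Subtracting the expected shift leaves a residual of -301.3 − (-275) = -26.3 m north and -518.5 − (-490) = -28.5 m east.
Residual distance = √((-26.3)² + (-28.5)²) = 38.8 m.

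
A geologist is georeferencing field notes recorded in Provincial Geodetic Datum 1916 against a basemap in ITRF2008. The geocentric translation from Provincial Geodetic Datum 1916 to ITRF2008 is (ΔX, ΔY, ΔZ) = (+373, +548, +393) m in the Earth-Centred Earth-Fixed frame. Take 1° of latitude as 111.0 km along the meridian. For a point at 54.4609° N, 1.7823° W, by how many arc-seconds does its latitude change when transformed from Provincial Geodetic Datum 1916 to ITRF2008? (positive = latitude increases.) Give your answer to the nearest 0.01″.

sin φ = 0.813719, cos φ = 0.581258, sin λ = -0.031102, cos λ = 0.999516.
North component: ΔN = −sin φ cos λ·ΔX − sin φ sin λ·ΔY + cos φ·ΔZ = −(0.813719)(0.999516)(373) − (0.813719)(-0.031102)(548) + (0.581258)(393) = -61.07 m.
1° of latitude spans 111000 m, so Δφ = -61.07 / 111000 × 3600 = -1.981″.

Δφ = -1.98″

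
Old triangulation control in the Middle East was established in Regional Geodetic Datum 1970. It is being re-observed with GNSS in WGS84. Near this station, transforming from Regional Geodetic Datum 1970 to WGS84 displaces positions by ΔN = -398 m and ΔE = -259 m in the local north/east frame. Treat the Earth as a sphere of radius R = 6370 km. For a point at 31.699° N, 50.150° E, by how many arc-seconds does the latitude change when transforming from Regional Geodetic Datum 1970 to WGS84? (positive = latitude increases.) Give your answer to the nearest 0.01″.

Δφ = -12.89″

On a sphere of radius R, 1 rad of latitude = R, so Δφ = ΔN / R = -398.0 / 6370000 = -6.2480e-05 rad = -12.888″.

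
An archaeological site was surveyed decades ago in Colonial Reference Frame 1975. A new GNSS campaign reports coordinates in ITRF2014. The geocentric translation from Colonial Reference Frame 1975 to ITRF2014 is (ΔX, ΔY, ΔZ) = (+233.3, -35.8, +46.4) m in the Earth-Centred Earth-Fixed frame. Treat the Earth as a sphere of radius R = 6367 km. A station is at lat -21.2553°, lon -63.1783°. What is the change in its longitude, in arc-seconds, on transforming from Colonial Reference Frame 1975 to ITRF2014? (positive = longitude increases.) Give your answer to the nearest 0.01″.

sin φ = -0.362524, cos φ = 0.931974, sin λ = -0.892415, cos λ = 0.451216.
East component: ΔE = −sin λ·ΔX + cos λ·ΔY = −(-0.892415)(233.3) + (0.451216)(-35.8) = 192.05 m.
1° of latitude spans πR/180 = 111125 m; at latitude φ, 1° of longitude spans that × cos φ = 103565.8 m, so Δλ = 192.05 / 103565.8 × 3600 = 6.676″.

Δλ = 6.68″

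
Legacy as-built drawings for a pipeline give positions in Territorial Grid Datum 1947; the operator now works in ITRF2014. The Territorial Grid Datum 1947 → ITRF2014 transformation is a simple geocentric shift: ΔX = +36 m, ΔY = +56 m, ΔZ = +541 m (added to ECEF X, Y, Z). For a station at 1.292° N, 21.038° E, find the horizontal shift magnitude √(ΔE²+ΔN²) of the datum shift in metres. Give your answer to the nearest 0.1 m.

At φ = 1.292°, λ = 21.038°: sin φ = 0.022548, cos φ = 0.999746, sin λ = 0.358987, cos λ = 0.933343.
ΔE = −sin λ·ΔX + cos λ·ΔY = −(0.358987)·(36) + (0.933343)·(56) = 39.34 m.
ΔN = −sin φ cos λ·ΔX − sin φ sin λ·ΔY + cos φ·ΔZ = −(0.022548)(0.933343)(36) − (0.022548)(0.358987)(56) + (0.999746)(541) = 539.65 m.
Horizontal magnitude = √(ΔE² + ΔN²) = √(39.34² + 539.65²) = 541.08 m.

541.1 m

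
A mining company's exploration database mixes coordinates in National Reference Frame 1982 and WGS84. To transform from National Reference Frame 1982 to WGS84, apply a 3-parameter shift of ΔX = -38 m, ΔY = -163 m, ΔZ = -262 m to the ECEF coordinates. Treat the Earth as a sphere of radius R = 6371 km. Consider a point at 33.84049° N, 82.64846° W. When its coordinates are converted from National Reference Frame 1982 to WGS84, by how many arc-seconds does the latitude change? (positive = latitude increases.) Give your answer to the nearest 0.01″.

Δφ = -9.87″

sin φ = 0.556883, cos φ = 0.830591, sin λ = -0.991780, cos λ = 0.127957.
North component: ΔN = −sin φ cos λ·ΔX − sin φ sin λ·ΔY + cos φ·ΔZ = −(0.556883)(0.127957)(-38) − (0.556883)(-0.991780)(-163) + (0.830591)(-262) = -304.93 m.
1° of latitude spans πR/180 = 111195 m, so Δφ = -304.93 / 111195 × 3600 = -9.872″.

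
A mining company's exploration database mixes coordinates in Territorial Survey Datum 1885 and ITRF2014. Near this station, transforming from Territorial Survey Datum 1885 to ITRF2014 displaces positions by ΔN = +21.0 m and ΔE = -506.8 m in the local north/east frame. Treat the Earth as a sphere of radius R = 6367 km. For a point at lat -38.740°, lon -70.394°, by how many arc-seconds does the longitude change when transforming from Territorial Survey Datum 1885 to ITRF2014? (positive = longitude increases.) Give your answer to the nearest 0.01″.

At latitude -38.740°, cos φ = 0.779994.
One radian of longitude at latitude φ spans R cos φ, so Δλ = ΔE / (R cos φ) = -506.8 / (6367000 × 0.779994) = -1.0205e-04 rad = -21.049″.

Δλ = -21.05″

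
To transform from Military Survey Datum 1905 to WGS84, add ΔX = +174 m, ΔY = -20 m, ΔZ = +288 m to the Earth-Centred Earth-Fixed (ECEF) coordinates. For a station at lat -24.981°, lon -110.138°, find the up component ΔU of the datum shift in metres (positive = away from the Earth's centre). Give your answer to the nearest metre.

ΔU = -159 m

At φ = -24.981°, λ = -110.138°: sin φ = -0.422318, cos φ = 0.906448, sin λ = -0.938866, cos λ = -0.344282.
ΔU = cos φ cos λ·ΔX + cos φ sin λ·ΔY + sin φ·ΔZ = (0.906448)(-0.344282)(174) + (0.906448)(-0.938866)(-20) + (-0.422318)(288) = -158.91 m.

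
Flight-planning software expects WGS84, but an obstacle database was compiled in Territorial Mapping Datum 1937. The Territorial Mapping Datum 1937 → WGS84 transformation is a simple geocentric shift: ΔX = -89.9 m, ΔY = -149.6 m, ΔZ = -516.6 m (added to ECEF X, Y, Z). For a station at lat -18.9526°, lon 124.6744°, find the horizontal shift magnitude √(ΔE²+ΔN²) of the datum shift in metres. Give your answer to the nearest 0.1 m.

The local east axis at (φ, λ) is (−sin λ, cos λ, 0), so ΔE = −sin(124.6744°)·(-89.9) + cos(124.6744°)·(-149.6) = 159.04 m.
The local north axis is (−sin φ cos λ, −sin φ sin λ, cos φ), giving ΔN = 16.611 − 39.959 − 488.594 = -511.94 m.
Horizontal magnitude = √(ΔE² + ΔN²) = √(159.04² + (-511.94)²) = 536.08 m.

536.1 m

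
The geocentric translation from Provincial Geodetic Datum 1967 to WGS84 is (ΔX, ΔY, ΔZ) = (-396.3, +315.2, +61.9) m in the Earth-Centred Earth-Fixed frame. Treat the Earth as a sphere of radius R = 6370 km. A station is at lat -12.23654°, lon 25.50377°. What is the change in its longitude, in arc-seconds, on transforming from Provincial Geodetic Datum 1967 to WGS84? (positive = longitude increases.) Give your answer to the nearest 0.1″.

sin φ = -0.211948, cos φ = 0.977281, sin λ = 0.430570, cos λ = 0.902557.
East component: ΔE = −sin λ·ΔX + cos λ·ΔY = −(0.430570)(-396.3) + (0.902557)(315.2) = 455.12 m.
1° of latitude spans πR/180 = 111177 m; at latitude φ, 1° of longitude spans that × cos φ = 108651.6 m, so Δλ = 455.12 / 108651.6 × 3600 = 15.080″.

Δλ = 15.1″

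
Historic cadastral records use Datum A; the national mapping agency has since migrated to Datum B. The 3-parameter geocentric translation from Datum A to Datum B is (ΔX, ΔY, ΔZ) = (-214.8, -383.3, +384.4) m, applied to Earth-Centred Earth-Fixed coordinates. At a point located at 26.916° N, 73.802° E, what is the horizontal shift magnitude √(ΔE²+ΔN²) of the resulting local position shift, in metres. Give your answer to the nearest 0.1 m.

The local east axis at (φ, λ) is (−sin λ, cos λ, 0), so ΔE = −sin(73.802°)·(-214.8) + cos(73.802°)·(-383.3) = 99.35 m.
The local north axis is (−sin φ cos λ, −sin φ sin λ, cos φ), giving ΔN = 27.125 + 166.626 + 342.758 = 536.51 m.
Horizontal magnitude = √(ΔE² + ΔN²) = √(99.35² + 536.51²) = 545.63 m.

545.6 m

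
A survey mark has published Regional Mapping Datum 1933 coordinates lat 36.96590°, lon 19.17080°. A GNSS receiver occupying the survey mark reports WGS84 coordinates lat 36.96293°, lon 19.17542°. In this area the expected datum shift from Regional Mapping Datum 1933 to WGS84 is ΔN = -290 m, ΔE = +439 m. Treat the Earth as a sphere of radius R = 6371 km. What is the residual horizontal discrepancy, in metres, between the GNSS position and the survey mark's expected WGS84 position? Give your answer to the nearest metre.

Observed coordinate differences: Δφ = -0.00297°, Δλ = +0.00462°.
Converting to metres (1° lat = 111195 m, cos φ = 0.798994): observed ΔN = -330.2 m, observed ΔE = 410.5 m.
Subtracting the expected shift leaves a residual of -330.2 − (-290) = -40.2 m north and 410.5 − (439) = -28.5 m east.
Residual distance = √((-40.2)² + (-28.5)²) = 49.3 m.

49 m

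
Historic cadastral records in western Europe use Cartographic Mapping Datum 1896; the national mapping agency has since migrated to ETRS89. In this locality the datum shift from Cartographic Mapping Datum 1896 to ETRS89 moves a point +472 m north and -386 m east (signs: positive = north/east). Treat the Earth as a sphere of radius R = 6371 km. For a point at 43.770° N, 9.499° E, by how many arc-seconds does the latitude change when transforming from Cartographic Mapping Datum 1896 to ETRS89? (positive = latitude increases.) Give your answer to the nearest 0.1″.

Δφ = 15.3″

On a sphere of radius R, 1 rad of latitude = R, so Δφ = ΔN / R = 472.0 / 6371000 = 7.4086e-05 rad = 15.281″.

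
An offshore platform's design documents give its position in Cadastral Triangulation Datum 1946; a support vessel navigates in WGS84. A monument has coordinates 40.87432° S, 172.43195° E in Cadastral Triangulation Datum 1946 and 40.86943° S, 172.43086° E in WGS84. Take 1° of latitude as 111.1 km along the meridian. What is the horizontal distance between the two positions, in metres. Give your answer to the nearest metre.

551 m

Δφ = -40.86943° − -40.87432° = +0.00489°; Δλ = 172.43086° − 172.43195° = -0.00109°.
ΔN = Δφ × 111100 = 543.3 m; ΔE = Δλ × 111100 × cos(-40.87432°) = -0.00109 × 111100 × 0.756147 = -91.6 m.
Distance = √(ΔE² + ΔN²) = √((-91.6)² + 543.3²) = 550.9 m.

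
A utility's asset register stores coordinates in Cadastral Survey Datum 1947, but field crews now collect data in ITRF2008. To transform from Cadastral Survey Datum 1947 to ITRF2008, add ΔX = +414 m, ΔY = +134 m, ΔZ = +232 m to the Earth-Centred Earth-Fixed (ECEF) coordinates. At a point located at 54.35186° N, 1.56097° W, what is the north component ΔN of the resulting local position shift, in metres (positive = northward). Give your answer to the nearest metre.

The local north axis is (−sin φ cos λ, −sin φ sin λ, cos φ), giving ΔN = -336.296 + 2.966 + 135.211 = -198.12 m.

ΔN = -198 m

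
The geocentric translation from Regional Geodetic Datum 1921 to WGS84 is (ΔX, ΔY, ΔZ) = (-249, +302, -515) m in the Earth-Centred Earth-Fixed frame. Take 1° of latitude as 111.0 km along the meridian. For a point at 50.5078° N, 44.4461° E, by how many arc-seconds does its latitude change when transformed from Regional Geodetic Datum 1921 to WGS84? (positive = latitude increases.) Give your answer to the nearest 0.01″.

sin φ = 0.771711, cos φ = 0.635973, sin λ = 0.700238, cos λ = 0.713910.
North component: ΔN = −sin φ cos λ·ΔX − sin φ sin λ·ΔY + cos φ·ΔZ = −(0.771711)(0.713910)(-249) − (0.771711)(0.700238)(302) + (0.635973)(-515) = -353.54 m.
1° of latitude spans 111000 m, so Δφ = -353.54 / 111000 × 3600 = -11.466″.

Δφ = -11.47″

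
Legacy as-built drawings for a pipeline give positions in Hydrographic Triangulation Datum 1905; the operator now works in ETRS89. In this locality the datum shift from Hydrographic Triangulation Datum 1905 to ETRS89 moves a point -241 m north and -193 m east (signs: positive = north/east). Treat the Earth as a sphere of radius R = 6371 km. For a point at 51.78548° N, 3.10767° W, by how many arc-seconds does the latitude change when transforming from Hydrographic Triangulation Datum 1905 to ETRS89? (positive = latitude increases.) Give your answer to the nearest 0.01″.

Δφ = -7.80″

On a sphere of radius R, 1 rad of latitude = R, so Δφ = ΔN / R = -241.0 / 6371000 = -3.7828e-05 rad = -7.803″.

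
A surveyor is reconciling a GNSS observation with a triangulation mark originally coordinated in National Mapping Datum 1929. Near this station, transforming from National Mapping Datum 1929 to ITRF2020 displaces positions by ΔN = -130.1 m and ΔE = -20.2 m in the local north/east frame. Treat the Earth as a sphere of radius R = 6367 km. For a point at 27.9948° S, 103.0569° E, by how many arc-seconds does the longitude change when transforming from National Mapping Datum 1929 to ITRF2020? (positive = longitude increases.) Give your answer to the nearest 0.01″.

Δλ = -0.74″

At latitude -27.9948°, cos φ = 0.882990.
One radian of longitude at latitude φ spans R cos φ, so Δλ = ΔE / (R cos φ) = -20.2 / (6367000 × 0.882990) = -3.5930e-06 rad = -0.741″.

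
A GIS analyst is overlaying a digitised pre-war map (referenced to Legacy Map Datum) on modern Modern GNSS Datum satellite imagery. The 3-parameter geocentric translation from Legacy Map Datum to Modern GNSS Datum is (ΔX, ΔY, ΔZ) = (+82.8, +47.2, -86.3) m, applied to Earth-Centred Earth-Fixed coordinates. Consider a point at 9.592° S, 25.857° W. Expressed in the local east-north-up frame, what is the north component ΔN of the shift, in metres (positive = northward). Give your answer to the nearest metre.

ΔN = -76 m

At φ = -9.592°, λ = -25.857°: sin φ = -0.166631, cos φ = 0.986019, sin λ = -0.436127, cos λ = 0.899885.
ΔN = −sin φ cos λ·ΔX − sin φ sin λ·ΔY + cos φ·ΔZ = −(-0.166631)(0.899885)(82.8) − (-0.166631)(-0.436127)(47.2) + (0.986019)(-86.3) = -76.11 m.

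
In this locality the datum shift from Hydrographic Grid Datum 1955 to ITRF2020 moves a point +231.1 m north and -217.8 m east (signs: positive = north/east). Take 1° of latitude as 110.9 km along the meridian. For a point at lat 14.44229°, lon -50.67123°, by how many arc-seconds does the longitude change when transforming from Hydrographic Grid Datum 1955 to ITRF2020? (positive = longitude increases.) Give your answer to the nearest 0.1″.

At latitude 14.44229°, cos φ = 0.968399.
1° of longitude at this latitude = 110.9 × cos φ = 107.40 km, so Δλ = -217.8 / 107395.5 = -0.0020280° = -7.301″.

Δλ = -7.3″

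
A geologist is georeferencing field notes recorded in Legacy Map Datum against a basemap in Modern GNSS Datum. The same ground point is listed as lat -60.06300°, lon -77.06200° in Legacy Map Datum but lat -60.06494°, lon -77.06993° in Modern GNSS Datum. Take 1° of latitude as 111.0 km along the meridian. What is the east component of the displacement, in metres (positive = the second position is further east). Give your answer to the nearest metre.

Δφ = -60.06494° − -60.06300° = -0.00194°; Δλ = -77.06993° − -77.06200° = -0.00793°.
ΔN = Δφ × 111000 = -215.3 m; ΔE = Δλ × 111000 × cos(-60.06300°) = -0.00793 × 111000 × 0.499047 = -439.3 m.

ΔE = -439 m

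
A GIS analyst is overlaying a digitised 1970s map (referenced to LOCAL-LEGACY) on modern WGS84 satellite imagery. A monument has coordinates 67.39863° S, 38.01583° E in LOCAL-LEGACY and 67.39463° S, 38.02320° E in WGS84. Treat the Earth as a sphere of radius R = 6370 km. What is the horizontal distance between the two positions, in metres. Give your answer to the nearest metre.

545 m

Δφ = -67.39463° − -67.39863° = +0.00400°; Δλ = 38.02320° − 38.01583° = +0.00737°.
1° along a meridian = πR/180 = 111177 m.
ΔN = Δφ × 111177 = 444.7 m; ΔE = Δλ × 111177 × cos(-67.39863°) = +0.00737 × 111177 × 0.384317 = 314.9 m.
Distance = √(ΔE² + ΔN²) = √(314.9² + 444.7²) = 544.9 m.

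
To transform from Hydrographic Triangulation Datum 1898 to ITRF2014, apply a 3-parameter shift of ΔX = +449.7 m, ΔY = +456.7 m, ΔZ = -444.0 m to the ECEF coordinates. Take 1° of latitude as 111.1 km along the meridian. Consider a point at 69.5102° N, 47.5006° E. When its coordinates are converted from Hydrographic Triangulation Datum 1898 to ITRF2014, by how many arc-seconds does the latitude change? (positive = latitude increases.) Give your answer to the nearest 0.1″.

sin φ = 0.936735, cos φ = 0.350041, sin λ = 0.737284, cos λ = 0.675582.
North component: ΔN = −sin φ cos λ·ΔX − sin φ sin λ·ΔY + cos φ·ΔZ = −(0.936735)(0.675582)(449.7) − (0.936735)(0.737284)(456.7) + (0.350041)(-444.0) = -755.42 m.
1° of latitude spans 111100 m, so Δφ = -755.42 / 111100 × 3600 = -24.478″.

Δφ = -24.5″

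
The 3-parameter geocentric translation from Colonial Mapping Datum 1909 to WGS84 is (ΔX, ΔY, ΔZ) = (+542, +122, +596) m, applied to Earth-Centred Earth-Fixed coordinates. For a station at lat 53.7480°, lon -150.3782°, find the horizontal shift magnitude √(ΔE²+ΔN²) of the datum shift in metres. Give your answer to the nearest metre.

798 m

At φ = 53.7480°, λ = -150.3782°: sin φ = 0.806424, cos φ = 0.591338, sin λ = -0.494273, cos λ = -0.869307.
ΔE = −sin λ·ΔX + cos λ·ΔY = −(-0.494273)·(542) + (-0.869307)·(122) = 161.84 m.
ΔN = −sin φ cos λ·ΔX − sin φ sin λ·ΔY + cos φ·ΔZ = −(0.806424)(-0.869307)(542) − (0.806424)(-0.494273)(122) + (0.591338)(596) = 781.02 m.
Horizontal magnitude = √(ΔE² + ΔN²) = √(161.84² + 781.02²) = 797.62 m.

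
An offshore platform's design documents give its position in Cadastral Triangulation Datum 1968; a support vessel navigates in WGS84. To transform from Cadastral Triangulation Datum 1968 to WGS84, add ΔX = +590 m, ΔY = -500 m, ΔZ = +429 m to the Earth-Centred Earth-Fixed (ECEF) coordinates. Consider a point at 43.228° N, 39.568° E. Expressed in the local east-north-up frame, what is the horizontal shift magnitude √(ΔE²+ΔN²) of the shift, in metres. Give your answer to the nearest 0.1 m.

792.2 m

At φ = 43.228°, λ = 39.568°: sin φ = 0.684903, cos φ = 0.728634, sin λ = 0.636994, cos λ = 0.770869.
ΔE = −sin λ·ΔX + cos λ·ΔY = −(0.636994)·(590) + (0.770869)·(-500) = -761.26 m.
ΔN = −sin φ cos λ·ΔX − sin φ sin λ·ΔY + cos φ·ΔZ = −(0.684903)(0.770869)(590) − (0.684903)(0.636994)(-500) + (0.728634)(429) = 219.22 m.
Horizontal magnitude = √(ΔE² + ΔN²) = √((-761.26)² + 219.22²) = 792.20 m.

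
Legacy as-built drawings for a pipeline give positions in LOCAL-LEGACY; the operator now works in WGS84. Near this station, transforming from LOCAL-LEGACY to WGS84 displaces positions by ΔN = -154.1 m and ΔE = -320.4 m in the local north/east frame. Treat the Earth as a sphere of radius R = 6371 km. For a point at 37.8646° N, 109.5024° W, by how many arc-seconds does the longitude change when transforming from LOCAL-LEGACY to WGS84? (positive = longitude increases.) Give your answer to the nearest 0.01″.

At latitude 37.8646°, cos φ = 0.789463.
One radian of longitude at latitude φ spans R cos φ, so Δλ = ΔE / (R cos φ) = -320.4 / (6371000 × 0.789463) = -6.3702e-05 rad = -13.139″.

Δλ = -13.14″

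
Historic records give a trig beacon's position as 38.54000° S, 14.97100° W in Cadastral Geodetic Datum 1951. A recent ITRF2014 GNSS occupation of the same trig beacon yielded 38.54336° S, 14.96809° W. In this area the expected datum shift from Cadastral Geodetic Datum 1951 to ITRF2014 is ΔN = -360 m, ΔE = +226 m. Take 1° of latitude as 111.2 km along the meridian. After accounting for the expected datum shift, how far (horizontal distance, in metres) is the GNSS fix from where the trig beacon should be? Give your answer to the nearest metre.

Observed coordinate differences: Δφ = -0.00336°, Δλ = +0.00291°.
Converting to metres (1° lat = 111200 m, cos φ = 0.782173): observed ΔN = -373.6 m, observed ΔE = 253.1 m.
Subtracting the expected shift leaves a residual of -373.6 − (-360) = -13.6 m north and 253.1 − (226) = 27.1 m east.
Residual distance = √((-13.6)² + 27.1²) = 30.3 m.

30 m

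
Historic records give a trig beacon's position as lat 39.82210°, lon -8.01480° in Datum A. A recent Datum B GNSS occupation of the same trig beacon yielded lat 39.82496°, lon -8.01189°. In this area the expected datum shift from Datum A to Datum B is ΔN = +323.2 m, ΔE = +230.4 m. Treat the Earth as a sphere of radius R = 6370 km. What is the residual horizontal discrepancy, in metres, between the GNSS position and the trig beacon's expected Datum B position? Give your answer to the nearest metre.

Observed coordinate differences: Δφ = +0.00286°, Δλ = +0.00291°.
Converting to metres (1° lat = 111177 m, cos φ = 0.768037): observed ΔN = 318.0 m, observed ΔE = 248.5 m.
Subtracting the expected shift leaves a residual of 318.0 − (323.2) = -5.2 m north and 248.5 − (230.4) = 18.1 m east.
Residual distance = √((-5.2)² + 18.1²) = 18.8 m.

19 m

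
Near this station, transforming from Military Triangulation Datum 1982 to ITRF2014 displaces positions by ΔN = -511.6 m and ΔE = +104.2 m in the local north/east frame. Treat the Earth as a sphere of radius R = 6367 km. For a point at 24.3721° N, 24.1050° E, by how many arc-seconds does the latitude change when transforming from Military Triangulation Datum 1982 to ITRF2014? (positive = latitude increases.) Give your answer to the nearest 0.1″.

On a sphere of radius R, 1 rad of latitude = R, so Δφ = ΔN / R = -511.6 / 6367000 = -8.0352e-05 rad = -16.574″.

Δφ = -16.6″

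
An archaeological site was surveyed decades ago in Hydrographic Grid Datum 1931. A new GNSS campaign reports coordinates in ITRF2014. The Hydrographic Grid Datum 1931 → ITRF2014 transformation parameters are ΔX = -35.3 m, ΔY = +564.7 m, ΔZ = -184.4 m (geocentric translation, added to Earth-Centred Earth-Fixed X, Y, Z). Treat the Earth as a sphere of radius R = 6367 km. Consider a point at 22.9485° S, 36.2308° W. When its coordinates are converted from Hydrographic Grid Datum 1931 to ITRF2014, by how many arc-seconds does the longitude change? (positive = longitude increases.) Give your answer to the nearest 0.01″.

Δλ = 15.29″

sin φ = -0.389904, cos φ = 0.920856, sin λ = -0.591039, cos λ = 0.806643.
East component: ΔE = −sin λ·ΔX + cos λ·ΔY = −(-0.591039)(-35.3) + (0.806643)(564.7) = 434.65 m.
1° of latitude spans πR/180 = 111125 m; at latitude φ, 1° of longitude spans that × cos φ = 102330.2 m, so Δλ = 434.65 / 102330.2 × 3600 = 15.291″.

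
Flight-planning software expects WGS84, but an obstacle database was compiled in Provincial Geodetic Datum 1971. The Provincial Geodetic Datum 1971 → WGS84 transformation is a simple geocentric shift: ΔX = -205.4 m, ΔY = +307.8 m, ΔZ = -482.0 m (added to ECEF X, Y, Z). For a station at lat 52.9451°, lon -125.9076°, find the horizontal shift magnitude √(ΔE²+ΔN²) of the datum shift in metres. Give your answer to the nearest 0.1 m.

394.4 m

The local east axis at (φ, λ) is (−sin λ, cos λ, 0), so ΔE = −sin(-125.9076°)·(-205.4) + cos(-125.9076°)·307.8 = -346.89 m.
The local north axis is (−sin φ cos λ, −sin φ sin λ, cos φ), giving ΔN = -96.136 + 198.961 − 290.444 = -187.62 m.
Horizontal magnitude = √(ΔE² + ΔN²) = √((-346.89)² + (-187.62)²) = 394.37 m.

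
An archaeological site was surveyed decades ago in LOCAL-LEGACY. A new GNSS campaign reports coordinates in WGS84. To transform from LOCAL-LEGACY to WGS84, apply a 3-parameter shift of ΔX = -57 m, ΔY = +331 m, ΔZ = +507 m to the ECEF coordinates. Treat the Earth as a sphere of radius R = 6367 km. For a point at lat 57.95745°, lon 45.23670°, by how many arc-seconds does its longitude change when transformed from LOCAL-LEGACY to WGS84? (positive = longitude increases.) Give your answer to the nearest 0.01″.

Δλ = 16.70″

sin φ = 0.847654, cos φ = 0.530549, sin λ = 0.710022, cos λ = 0.704180.
East component: ΔE = −sin λ·ΔX + cos λ·ΔY = −(0.710022)(-57) + (0.704180)(331) = 273.55 m.
1° of latitude spans πR/180 = 111125 m; at latitude φ, 1° of longitude spans that × cos φ = 58957.3 m, so Δλ = 273.55 / 58957.3 × 3600 = 16.704″.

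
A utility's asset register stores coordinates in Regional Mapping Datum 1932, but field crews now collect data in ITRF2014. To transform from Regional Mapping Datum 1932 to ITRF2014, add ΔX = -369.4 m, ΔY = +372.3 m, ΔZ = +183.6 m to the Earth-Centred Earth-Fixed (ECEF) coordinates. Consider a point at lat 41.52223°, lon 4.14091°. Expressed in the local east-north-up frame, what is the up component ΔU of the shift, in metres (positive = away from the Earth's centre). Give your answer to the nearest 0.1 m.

At φ = 41.52223°, λ = 4.14091°: sin φ = 0.662911, cos φ = 0.748699, sin λ = 0.072210, cos λ = 0.997389.
ΔU = cos φ cos λ·ΔX + cos φ sin λ·ΔY + sin φ·ΔZ = (0.748699)(0.997389)(-369.4) + (0.748699)(0.072210)(372.3) + (0.662911)(183.6) = -134.01 m.

ΔU = -134.0 m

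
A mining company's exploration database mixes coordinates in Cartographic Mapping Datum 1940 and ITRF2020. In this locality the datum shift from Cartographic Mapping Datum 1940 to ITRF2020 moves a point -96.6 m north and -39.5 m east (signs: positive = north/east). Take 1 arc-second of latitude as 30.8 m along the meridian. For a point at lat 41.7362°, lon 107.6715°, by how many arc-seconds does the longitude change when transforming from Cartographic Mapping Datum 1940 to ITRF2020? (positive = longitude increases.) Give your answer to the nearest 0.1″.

Δλ = -1.7″

At latitude 41.7362°, cos φ = 0.746218.
1″ of longitude at this latitude = 30.80 × cos φ = 22.9835 m, so Δλ = -39.5 / 22.9835 = -1.719″.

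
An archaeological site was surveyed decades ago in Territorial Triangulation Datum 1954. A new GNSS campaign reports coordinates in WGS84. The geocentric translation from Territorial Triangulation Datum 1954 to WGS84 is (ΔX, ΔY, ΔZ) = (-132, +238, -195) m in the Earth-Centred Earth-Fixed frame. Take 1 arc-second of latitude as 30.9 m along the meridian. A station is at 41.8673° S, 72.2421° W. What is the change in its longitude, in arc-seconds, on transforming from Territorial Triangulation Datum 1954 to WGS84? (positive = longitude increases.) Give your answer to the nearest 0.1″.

sin φ = -0.667408, cos φ = 0.744693, sin λ = -0.952354, cos λ = 0.304996.
East component: ΔE = −sin λ·ΔX + cos λ·ΔY = −(-0.952354)(-132) + (0.304996)(238) = -53.12 m.
1° of latitude spans 3600 × 30.90 = 111240 m; at latitude φ, 1° of longitude spans that × cos φ = 82839.6 m, so Δλ = -53.12 / 82839.6 × 3600 = -2.309″.

Δλ = -2.3″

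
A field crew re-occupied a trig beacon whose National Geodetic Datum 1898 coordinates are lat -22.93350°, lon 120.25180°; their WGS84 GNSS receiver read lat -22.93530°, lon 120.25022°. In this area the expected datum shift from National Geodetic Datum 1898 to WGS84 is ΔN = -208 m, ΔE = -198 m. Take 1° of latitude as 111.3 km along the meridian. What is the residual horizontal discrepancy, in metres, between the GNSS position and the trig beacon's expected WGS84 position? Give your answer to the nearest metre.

37 m

Observed coordinate differences: Δφ = -0.00180°, Δλ = -0.00158°.
Converting to metres (1° lat = 111300 m, cos φ = 0.920958): observed ΔN = -200.3 m, observed ΔE = -162.0 m.
Subtracting the expected shift leaves a residual of -200.3 − (-208) = 7.7 m north and -162.0 − (-198) = 36.0 m east.
Residual distance = √(7.7² + 36.0²) = 36.9 m.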